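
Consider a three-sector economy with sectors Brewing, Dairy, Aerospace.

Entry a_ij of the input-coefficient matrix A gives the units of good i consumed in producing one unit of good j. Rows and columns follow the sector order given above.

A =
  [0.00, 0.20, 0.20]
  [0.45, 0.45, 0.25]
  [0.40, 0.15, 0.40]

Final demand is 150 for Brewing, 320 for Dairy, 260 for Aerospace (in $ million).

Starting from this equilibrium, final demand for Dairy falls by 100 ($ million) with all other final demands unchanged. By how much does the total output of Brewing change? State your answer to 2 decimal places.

I − A =
  [   1.00    -0.20    -0.20]
  [  -0.45     0.55    -0.25]
  [  -0.40    -0.15     0.60]
Cofactors of I−A, C_ij = (−1)^(i+j)·(minor ij) (rows/columns in the sector order above):
  C_11 = (0.55)(0.60) − (-0.25)(-0.15) = 0.2925
  C_12 = −[(-0.45)(0.60) − (-0.25)(-0.40)] = 0.3700
  C_13 = (-0.45)(-0.15) − (0.55)(-0.40) = 0.2875
  C_21 = −[(-0.20)(0.60) − (-0.20)(-0.15)] = 0.1500
  C_22 = (1.00)(0.60) − (-0.20)(-0.40) = 0.5200
  C_23 = −[(1.00)(-0.15) − (-0.20)(-0.40)] = 0.2300
  C_31 = (-0.20)(-0.25) − (-0.20)(0.55) = 0.1600
  C_32 = −[(1.00)(-0.25) − (-0.20)(-0.45)] = 0.3400
  C_33 = (1.00)(0.55) − (-0.20)(-0.45) = 0.4600
det(I−A) = Σ_j (I−A)_1j·C_1j = (1.00)(0.2925) + (-0.20)(0.3700) + (-0.20)(0.2875) = 0.1610
adj(I−A) = Cᵀ =
  [ 0.2925   0.1500   0.1600]
  [ 0.3700   0.5200   0.3400]
  [ 0.2875   0.2300   0.4600]
(I − A)⁻¹ = adj(I−A) / det(I−A) ≈
  [   1.8168     0.9317     0.9938]
  [   2.2981     3.2298     2.1118]
  [   1.7857     1.4286     2.8571]
Δx = (I − A)⁻¹ Δd with Δd having -100 in the Dairy component and 0 elsewhere.
So Δx_1 = L_12 · (-100), where L_12 = adj(I−A)_12 / det(I−A) = 0.1500 / 0.1610.
Δx_1 = 0.1500 × (-100) / 0.1610 = -15.00 / 0.1610 ≈ -93.17.

Δx_1 = -93.17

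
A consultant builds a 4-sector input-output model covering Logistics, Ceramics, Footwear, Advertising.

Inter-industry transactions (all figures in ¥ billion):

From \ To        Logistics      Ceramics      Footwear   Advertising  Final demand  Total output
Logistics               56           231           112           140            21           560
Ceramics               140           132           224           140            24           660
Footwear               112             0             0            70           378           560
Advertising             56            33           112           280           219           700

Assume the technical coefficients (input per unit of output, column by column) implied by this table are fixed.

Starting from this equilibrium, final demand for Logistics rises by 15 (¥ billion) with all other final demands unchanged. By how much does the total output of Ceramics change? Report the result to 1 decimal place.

Δx_2 = 12.0

Technical coefficients a_ij = z_ij / X_j:
  a_11 = 56/560 = 0.10, a_21 = 140/560 = 0.25, a_31 = 112/560 = 0.20, a_41 = 56/560 = 0.10
  a_12 = 231/660 = 0.35, a_22 = 132/660 = 0.20, a_32 = 0/660 = 0.00, a_42 = 33/660 = 0.05
  a_13 = 112/560 = 0.20, a_23 = 224/560 = 0.40, a_33 = 0/560 = 0.00, a_43 = 112/560 = 0.20
  a_14 = 140/700 = 0.20, a_24 = 140/700 = 0.20, a_34 = 70/700 = 0.10, a_44 = 280/700 = 0.40
I − A =
  [   0.90    -0.35    -0.20    -0.20]
  [  -0.25     0.80    -0.40    -0.20]
  [  -0.20     0.00     1.00    -0.10]
  [  -0.10    -0.05    -0.20     0.60]
Compute the cofactors C_ij = (−1)^(i+j)·(3×3 minor ij) of I−A; the adjugate is their transpose:
adj(I−A) = Cᵀ =
  [ 0.45200   0.21400   0.22800   0.26000]
  [ 0.22500   0.46800   0.28800   0.27900]
  [ 0.10325   0.05200   0.34500   0.10925]
  [ 0.12850   0.09200   0.17700   0.57250]
det(I−A) = Σ_j (I−A)_1j·C_1j = (0.90)(0.45200) + (-0.35)(0.22500) + (-0.20)(0.10325) + (-0.20)(0.12850) = 0.2817
(I − A)⁻¹ = adj(I−A) / det(I−A) ≈
  [   1.6045     0.7597     0.8094     0.9230]
  [   0.7987     1.6613     1.0224     0.9904]
  [   0.3665     0.1846     1.2247     0.3878]
  [   0.4562     0.3266     0.6283     2.0323]
Δx = (I − A)⁻¹ Δd with Δd having +15 in the Logistics component and 0 elsewhere.
So Δx_2 = L_21 · (+15), where L_21 = adj(I−A)_21 / det(I−A) = 0.22500 / 0.2817.
Δx_2 = 0.22500 × (+15) / 0.2817 = 3.375 / 0.2817 ≈ 12.0.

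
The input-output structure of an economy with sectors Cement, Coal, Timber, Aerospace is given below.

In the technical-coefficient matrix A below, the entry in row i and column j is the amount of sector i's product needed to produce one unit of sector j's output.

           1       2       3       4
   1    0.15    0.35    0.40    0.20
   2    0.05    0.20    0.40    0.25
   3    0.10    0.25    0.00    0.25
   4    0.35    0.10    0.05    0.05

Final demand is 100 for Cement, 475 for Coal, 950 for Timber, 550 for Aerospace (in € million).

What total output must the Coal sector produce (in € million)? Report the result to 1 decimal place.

x_2 = 2571.2

I − A =
  [   0.85    -0.35    -0.40    -0.20]
  [  -0.05     0.80    -0.40    -0.25]
  [  -0.10    -0.25     1.00    -0.25]
  [  -0.35    -0.10    -0.05     0.95]
Compute the cofactors C_ij = (−1)^(i+j)·(3×3 minor ij) of I−A; the adjugate is their transpose:
adj(I−A) = Cᵀ =
  [ 0.616875   0.455625   0.447375   0.367500]
  [ 0.208625   0.652875   0.360125   0.310500]
  [ 0.178500   0.271500   0.520500   0.246000]
  [ 0.258625   0.250875   0.230125   0.526500]
det(I−A) = Σ_j (I−A)_1j·C_1j = (0.85)(0.616875) + (-0.35)(0.208625) + (-0.40)(0.178500) + (-0.20)(0.258625) = 0.3282
(I − A)⁻¹ = adj(I−A) / det(I−A) ≈
  [   1.8796     1.3883     1.3631     1.1197]
  [   0.6357     1.9893     1.0973     0.9461]
  [   0.5439     0.8272     1.5859     0.7495]
  [   0.7880     0.7644     0.7012     1.6042]
x = (I − A)⁻¹ d = adj(I−A)·d / det(I−A), with det(I−A) = 0.3282:
  x_1 = (0.616875·100 + 0.455625·475 + 0.447375·950 + 0.367500·550) / 0.3282 = 905.240625 / 0.3282 ≈ 2758.2
  x_2 = (0.208625·100 + 0.652875·475 + 0.360125·950 + 0.310500·550) / 0.3282 = 843.871875 / 0.3282 ≈ 2571.2
  x_3 = (0.178500·100 + 0.271500·475 + 0.520500·950 + 0.246000·550) / 0.3282 = 776.5875 / 0.3282 ≈ 2366.2
  x_4 = (0.258625·100 + 0.250875·475 + 0.230125·950 + 0.526500·550) / 0.3282 = 653.221875 / 0.3282 ≈ 1990.3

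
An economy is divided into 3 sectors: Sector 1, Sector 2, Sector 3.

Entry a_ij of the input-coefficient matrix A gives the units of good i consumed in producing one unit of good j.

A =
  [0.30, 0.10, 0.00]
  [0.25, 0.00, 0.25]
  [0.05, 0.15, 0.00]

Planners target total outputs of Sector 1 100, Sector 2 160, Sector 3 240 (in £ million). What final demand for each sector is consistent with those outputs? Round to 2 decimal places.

d_1 = 54.00, d_2 = 75.00, d_3 = 211.00

I − A =
  [   0.70    -0.10     0.00]
  [  -0.25     1.00    -0.25]
  [  -0.05    -0.15     1.00]
d = (I − A) x:
  d_1 = (+0.70)·100 + (-0.10)·160 + (+0.00)·240 = 54.00
  d_2 = (-0.25)·100 + (+1.00)·160 + (-0.25)·240 = 75.00
  d_3 = (-0.05)·100 + (-0.15)·160 + (+1.00)·240 = 211.00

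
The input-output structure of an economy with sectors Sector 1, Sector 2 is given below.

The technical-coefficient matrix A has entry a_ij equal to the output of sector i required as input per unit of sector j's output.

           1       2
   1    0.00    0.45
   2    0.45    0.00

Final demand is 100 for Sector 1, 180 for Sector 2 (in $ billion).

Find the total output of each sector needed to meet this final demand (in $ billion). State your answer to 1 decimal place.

x_1 = 227.0, x_2 = 282.1

I − A =
  [   1.00    -0.45]
  [  -0.45     1.00]
det(I−A) = (1.00)(1.00) − (-0.45)(-0.45) = 0.7975
adj(I−A) = [[1.00, 0.45], [0.45, 1.00]]
(I − A)⁻¹ = adj(I−A) / det(I−A) ≈
  [   1.2539     0.5643]
  [   0.5643     1.2539]
x = (I − A)⁻¹ d = adj(I−A)·d / det(I−A), with det(I−A) = 0.7975:
  x_1 = (1.00·100 + 0.45·180) / 0.7975 = 181.00 / 0.7975 ≈ 227.0
  x_2 = (0.45·100 + 1.00·180) / 0.7975 = 225.00 / 0.7975 ≈ 282.1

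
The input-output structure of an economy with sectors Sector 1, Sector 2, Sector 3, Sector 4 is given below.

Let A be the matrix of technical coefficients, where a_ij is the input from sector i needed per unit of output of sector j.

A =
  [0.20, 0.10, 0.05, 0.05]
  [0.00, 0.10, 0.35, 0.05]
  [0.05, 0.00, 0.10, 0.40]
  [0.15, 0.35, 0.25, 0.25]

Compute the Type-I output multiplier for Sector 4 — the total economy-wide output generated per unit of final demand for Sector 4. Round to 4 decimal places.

m_4 = 3.3460

I − A =
  [   0.80    -0.10    -0.05    -0.05]
  [   0.00     0.90    -0.35    -0.05]
  [  -0.05     0.00     0.90    -0.40]
  [  -0.15    -0.35    -0.25     0.75]
Compute the cofactors C_ij = (−1)^(i+j)·(3×3 minor ij) of I−A; the adjugate is their transpose:
adj(I−A) = Cᵀ =
  [ 0.452750   0.080250   0.077750   0.077000]
  [ 0.041500   0.447750   0.217750   0.148750]
  [ 0.086875   0.122625   0.518500   0.290500]
  [ 0.138875   0.265875   0.290000   0.644000]
det(I−A) = Σ_j (I−A)_1j·C_1j = (0.80)(0.452750) + (-0.10)(0.041500) + (-0.05)(0.086875) + (-0.05)(0.138875) = 0.3467625
(I − A)⁻¹ = adj(I−A) / det(I−A) ≈
  [   1.30565     0.23143     0.22422     0.22205]
  [   0.11968     1.29123     0.62795     0.42897]
  [   0.25053     0.35363     1.49526     0.83775]
  [   0.40049     0.76674     0.83631     1.85718]
The output multiplier for sector j is the column-j sum of the Leontief inverse (I − A)⁻¹ = adj(I−A) / det(I−A).
Column 4 of adj(I−A): (0.077000, 0.148750, 0.290500, 0.644000); det(I−A) = 0.3467625.
m_4 = (0.077000 + 0.148750 + 0.290500 + 0.644000) / 0.3467625 = 1.16025 / 0.3467625 ≈ 3.3460.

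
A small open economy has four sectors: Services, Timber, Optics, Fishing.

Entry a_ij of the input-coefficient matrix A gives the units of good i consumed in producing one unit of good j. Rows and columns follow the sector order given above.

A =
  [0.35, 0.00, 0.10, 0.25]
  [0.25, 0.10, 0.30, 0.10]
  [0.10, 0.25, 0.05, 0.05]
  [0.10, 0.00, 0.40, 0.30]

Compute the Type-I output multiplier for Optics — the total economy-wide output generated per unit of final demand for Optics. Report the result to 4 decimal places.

I − A =
  [   0.65     0.00    -0.10    -0.25]
  [  -0.25     0.90    -0.30    -0.10]
  [  -0.10    -0.25     0.95    -0.05]
  [  -0.10     0.00    -0.40     0.70]
Compute the cofactors C_ij = (−1)^(i+j)·(3×3 minor ij) of I−A; the adjugate is their transpose:
adj(I−A) = Cᵀ =
  [ 0.518000   0.042500   0.153000   0.202000]
  [ 0.197250   0.378000   0.198500   0.138625]
  [ 0.113750   0.107500   0.387000   0.083625]
  [ 0.139000   0.067500   0.243000   0.491750]
det(I−A) = Σ_j (I−A)_1j·C_1j = (0.65)(0.518000) + (0.00)(0.197250) + (-0.10)(0.113750) + (-0.25)(0.139000) = 0.290575
(I − A)⁻¹ = adj(I−A) / det(I−A) ≈
  [   1.78267     0.14626     0.52654     0.69517]
  [   0.67883     1.30087     0.68313     0.47707]
  [   0.39147     0.36996     1.33184     0.28779]
  [   0.47836     0.23230     0.83627     1.69233]
The output multiplier for sector j is the column-j sum of the Leontief inverse (I − A)⁻¹ = adj(I−A) / det(I−A).
Column O of adj(I−A): (0.153000, 0.198500, 0.387000, 0.243000); det(I−A) = 0.290575.
m_O = (0.153000 + 0.198500 + 0.387000 + 0.243000) / 0.290575 = 0.9815 / 0.290575 ≈ 3.3778.

m_O = 3.3778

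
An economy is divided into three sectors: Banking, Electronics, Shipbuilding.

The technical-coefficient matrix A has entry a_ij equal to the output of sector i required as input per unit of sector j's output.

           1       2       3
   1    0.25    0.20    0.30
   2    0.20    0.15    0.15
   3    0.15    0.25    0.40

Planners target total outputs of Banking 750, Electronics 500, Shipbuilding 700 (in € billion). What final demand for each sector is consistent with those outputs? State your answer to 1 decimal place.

d_1 = 252.5, d_2 = 170.0, d_3 = 182.5

I − A =
  [   0.75    -0.20    -0.30]
  [  -0.20     0.85    -0.15]
  [  -0.15    -0.25     0.60]
d = (I − A) x:
  d_1 = (+0.75)·750 + (-0.20)·500 + (-0.30)·700 = 252.5
  d_2 = (-0.20)·750 + (+0.85)·500 + (-0.15)·700 = 170.0
  d_3 = (-0.15)·750 + (-0.25)·500 + (+0.60)·700 = 182.5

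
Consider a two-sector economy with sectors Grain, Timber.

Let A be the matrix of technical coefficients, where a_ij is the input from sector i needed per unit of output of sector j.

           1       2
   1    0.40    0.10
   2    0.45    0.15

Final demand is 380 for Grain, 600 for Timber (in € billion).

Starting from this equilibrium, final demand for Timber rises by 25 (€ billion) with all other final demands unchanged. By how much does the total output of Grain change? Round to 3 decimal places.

I − A =
  [   0.60    -0.10]
  [  -0.45     0.85]
det(I−A) = (0.60)(0.85) − (-0.10)(-0.45) = 0.4650
adj(I−A) = [[0.85, 0.10], [0.45, 0.60]]
(I − A)⁻¹ = adj(I−A) / det(I−A) ≈
  [   1.8280     0.2151]
  [   0.9677     1.2903]
Δx = (I − A)⁻¹ Δd with Δd having +25 in the Timber component and 0 elsewhere.
So Δx_1 = L_12 · (+25), where L_12 = adj(I−A)_12 / det(I−A) = 0.10 / 0.4650.
Δx_1 = 0.10 × (+25) / 0.4650 = 2.50 / 0.4650 ≈ 5.376.

Δx_1 = 5.376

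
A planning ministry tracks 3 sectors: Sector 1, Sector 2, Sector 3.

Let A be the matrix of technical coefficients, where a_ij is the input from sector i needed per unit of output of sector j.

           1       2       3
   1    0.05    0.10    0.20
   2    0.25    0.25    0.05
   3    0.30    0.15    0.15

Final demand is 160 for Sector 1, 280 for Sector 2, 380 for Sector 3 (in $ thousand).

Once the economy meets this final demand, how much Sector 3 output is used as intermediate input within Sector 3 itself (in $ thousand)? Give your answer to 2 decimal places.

z_33 = 100.78

I − A =
  [   0.95    -0.10    -0.20]
  [  -0.25     0.75    -0.05]
  [  -0.30    -0.15     0.85]
Cofactors of I−A, C_ij = (−1)^(i+j)·(minor ij) (rows/columns in the sector order above):
  C_11 = (0.75)(0.85) − (-0.05)(-0.15) = 0.6300
  C_12 = −[(-0.25)(0.85) − (-0.05)(-0.30)] = 0.2275
  C_13 = (-0.25)(-0.15) − (0.75)(-0.30) = 0.2625
  C_21 = −[(-0.10)(0.85) − (-0.20)(-0.15)] = 0.1150
  C_22 = (0.95)(0.85) − (-0.20)(-0.30) = 0.7475
  C_23 = −[(0.95)(-0.15) − (-0.10)(-0.30)] = 0.1725
  C_31 = (-0.10)(-0.05) − (-0.20)(0.75) = 0.1550
  C_32 = −[(0.95)(-0.05) − (-0.20)(-0.25)] = 0.0975
  C_33 = (0.95)(0.75) − (-0.10)(-0.25) = 0.6875
det(I−A) = Σ_j (I−A)_1j·C_1j = (0.95)(0.6300) + (-0.10)(0.2275) + (-0.20)(0.2625) = 0.52325
adj(I−A) = Cᵀ =
  [ 0.6300   0.1150   0.1550]
  [ 0.2275   0.7475   0.0975]
  [ 0.2625   0.1725   0.6875]
(I − A)⁻¹ = adj(I−A) / det(I−A) ≈
  [   1.2040     0.2198     0.2962]
  [   0.4348     1.4286     0.1863]
  [   0.5017     0.3297     1.3139]
First solve x = (I − A)⁻¹ d = adj(I−A)·d / det(I−A); in particular x_3 = (0.2625·160 + 0.1725·280 + 0.6875·380) / 0.52325 = 351.55 / 0.52325 ≈ 671.8586.
Intermediate flow from 3 to 3: z_33 = a_33 · x_3 = 0.15 × 351.55 / 0.52325 = 52.7325 / 0.52325 ≈ 100.78.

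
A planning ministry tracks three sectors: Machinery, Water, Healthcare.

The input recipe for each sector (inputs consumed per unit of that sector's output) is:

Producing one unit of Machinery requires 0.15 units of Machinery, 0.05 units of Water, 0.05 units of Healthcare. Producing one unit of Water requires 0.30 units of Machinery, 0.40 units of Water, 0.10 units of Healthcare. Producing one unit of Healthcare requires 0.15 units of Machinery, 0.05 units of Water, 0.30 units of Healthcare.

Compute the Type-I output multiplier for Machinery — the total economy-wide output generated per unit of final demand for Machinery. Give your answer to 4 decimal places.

m_M = 1.4498

I − A =
  [   0.85    -0.30    -0.15]
  [  -0.05     0.60    -0.05]
  [  -0.05    -0.10     0.70]
Cofactors of I−A, C_ij = (−1)^(i+j)·(minor ij) (rows/columns in the sector order above):
  C_11 = (0.60)(0.70) − (-0.05)(-0.10) = 0.4150
  C_12 = −[(-0.05)(0.70) − (-0.05)(-0.05)] = 0.0375
  C_13 = (-0.05)(-0.10) − (0.60)(-0.05) = 0.0350
  C_21 = −[(-0.30)(0.70) − (-0.15)(-0.10)] = 0.2250
  C_22 = (0.85)(0.70) − (-0.15)(-0.05) = 0.5875
  C_23 = −[(0.85)(-0.10) − (-0.30)(-0.05)] = 0.1000
  C_31 = (-0.30)(-0.05) − (-0.15)(0.60) = 0.1050
  C_32 = −[(0.85)(-0.05) − (-0.15)(-0.05)] = 0.0500
  C_33 = (0.85)(0.60) − (-0.30)(-0.05) = 0.4950
det(I−A) = Σ_j (I−A)_1j·C_1j = (0.85)(0.4150) + (-0.30)(0.0375) + (-0.15)(0.0350) = 0.33625
adj(I−A) = Cᵀ =
  [ 0.4150   0.2250   0.1050]
  [ 0.0375   0.5875   0.0500]
  [ 0.0350   0.1000   0.4950]
(I − A)⁻¹ = adj(I−A) / det(I−A) ≈
  [   1.23420     0.66914     0.31227]
  [   0.11152     1.74721     0.14870]
  [   0.10409     0.29740     1.47212]
The output multiplier for sector j is the column-j sum of the Leontief inverse (I − A)⁻¹ = adj(I−A) / det(I−A).
Column M of adj(I−A): (0.4150, 0.0375, 0.0350); det(I−A) = 0.33625.
m_M = (0.4150 + 0.0375 + 0.0350) / 0.33625 = 0.4875 / 0.33625 ≈ 1.4498.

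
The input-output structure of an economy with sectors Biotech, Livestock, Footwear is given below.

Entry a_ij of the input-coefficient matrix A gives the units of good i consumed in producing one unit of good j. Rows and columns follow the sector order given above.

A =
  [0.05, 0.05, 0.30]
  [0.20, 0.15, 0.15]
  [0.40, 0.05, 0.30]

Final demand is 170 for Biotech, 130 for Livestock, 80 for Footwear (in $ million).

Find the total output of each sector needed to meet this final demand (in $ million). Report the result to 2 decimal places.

I − A =
  [   0.95    -0.05    -0.30]
  [  -0.20     0.85    -0.15]
  [  -0.40    -0.05     0.70]
Cofactors of I−A, C_ij = (−1)^(i+j)·(minor ij) (rows/columns in the sector order above):
  C_11 = (0.85)(0.70) − (-0.15)(-0.05) = 0.5875
  C_12 = −[(-0.20)(0.70) − (-0.15)(-0.40)] = 0.2000
  C_13 = (-0.20)(-0.05) − (0.85)(-0.40) = 0.3500
  C_21 = −[(-0.05)(0.70) − (-0.30)(-0.05)] = 0.0500
  C_22 = (0.95)(0.70) − (-0.30)(-0.40) = 0.5450
  C_23 = −[(0.95)(-0.05) − (-0.05)(-0.40)] = 0.0675
  C_31 = (-0.05)(-0.15) − (-0.30)(0.85) = 0.2625
  C_32 = −[(0.95)(-0.15) − (-0.30)(-0.20)] = 0.2025
  C_33 = (0.95)(0.85) − (-0.05)(-0.20) = 0.7975
det(I−A) = Σ_j (I−A)_1j·C_1j = (0.95)(0.5875) + (-0.05)(0.2000) + (-0.30)(0.3500) = 0.443125
adj(I−A) = Cᵀ =
  [ 0.5875   0.0500   0.2625]
  [ 0.2000   0.5450   0.2025]
  [ 0.3500   0.0675   0.7975]
(I − A)⁻¹ = adj(I−A) / det(I−A) ≈
  [   1.3258     0.1128     0.5924]
  [   0.4513     1.2299     0.4570]
  [   0.7898     0.1523     1.7997]
x = (I − A)⁻¹ d = adj(I−A)·d / det(I−A), with det(I−A) = 0.443125:
  x_1 = (0.5875·170 + 0.0500·130 + 0.2625·80) / 0.443125 = 127.375 / 0.443125 ≈ 287.45
  x_2 = (0.2000·170 + 0.5450·130 + 0.2025·80) / 0.443125 = 121.05 / 0.443125 ≈ 273.17
  x_3 = (0.3500·170 + 0.0675·130 + 0.7975·80) / 0.443125 = 132.075 / 0.443125 ≈ 298.05

x_1 = 287.45, x_2 = 273.17, x_3 = 298.05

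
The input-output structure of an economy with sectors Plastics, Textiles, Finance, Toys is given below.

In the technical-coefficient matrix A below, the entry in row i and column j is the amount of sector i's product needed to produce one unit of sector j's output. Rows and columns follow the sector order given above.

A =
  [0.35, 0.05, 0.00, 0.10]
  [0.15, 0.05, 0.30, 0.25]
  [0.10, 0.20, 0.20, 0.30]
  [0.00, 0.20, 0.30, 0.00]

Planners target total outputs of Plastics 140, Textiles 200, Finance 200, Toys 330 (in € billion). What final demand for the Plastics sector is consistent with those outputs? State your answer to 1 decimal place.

d_1 = 48.0

I − A =
  [   0.65    -0.05     0.00    -0.10]
  [  -0.15     0.95    -0.30    -0.25]
  [  -0.10    -0.20     0.80    -0.30]
  [   0.00    -0.20    -0.30     1.00]
d = (I − A) x:
  d_1 = (+0.65)·140 + (-0.05)·200 + (+0.00)·200 + (-0.10)·330 = 48.0
  d_2 = (-0.15)·140 + (+0.95)·200 + (-0.30)·200 + (-0.25)·330 = 26.5
  d_3 = (-0.10)·140 + (-0.20)·200 + (+0.80)·200 + (-0.30)·330 = 7.0
  d_4 = (+0.00)·140 + (-0.20)·200 + (-0.30)·200 + (+1.00)·330 = 230.0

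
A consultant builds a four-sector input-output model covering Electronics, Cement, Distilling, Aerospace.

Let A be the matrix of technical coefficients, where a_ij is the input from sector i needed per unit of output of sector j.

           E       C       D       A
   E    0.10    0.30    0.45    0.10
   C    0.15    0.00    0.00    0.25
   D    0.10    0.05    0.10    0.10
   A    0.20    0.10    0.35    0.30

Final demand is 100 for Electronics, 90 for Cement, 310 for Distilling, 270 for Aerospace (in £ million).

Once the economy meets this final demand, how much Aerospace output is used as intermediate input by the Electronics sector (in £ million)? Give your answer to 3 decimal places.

z_AE = 121.968

I − A =
  [   0.90    -0.30    -0.45    -0.10]
  [  -0.15     1.00     0.00    -0.25]
  [  -0.10    -0.05     0.90    -0.10]
  [  -0.20    -0.10    -0.35     0.70]
Compute the cofactors C_ij = (−1)^(i+j)·(3×3 minor ij) of I−A; the adjugate is their transpose:
adj(I−A) = Cᵀ =
  [ 0.568125   0.209500   0.365000   0.208125]
  [ 0.143000   0.473500   0.153750   0.211500]
  [ 0.096750   0.067500   0.539500   0.115000]
  [ 0.231125   0.161250   0.396000   0.721125]
det(I−A) = Σ_j (I−A)_1j·C_1j = (0.90)(0.568125) + (-0.30)(0.143000) + (-0.45)(0.096750) + (-0.10)(0.231125) = 0.4017625
(I − A)⁻¹ = adj(I−A) / det(I−A) ≈
  [   1.4141     0.5215     0.9085     0.5180]
  [   0.3559     1.1786     0.3827     0.5264]
  [   0.2408     0.1680     1.3428     0.2862]
  [   0.5753     0.4014     0.9857     1.7949]
First solve x = (I − A)⁻¹ d = adj(I−A)·d / det(I−A); in particular x_E = (0.568125·100 + 0.209500·90 + 0.365000·310 + 0.208125·270) / 0.4017625 = 245.01125 / 0.4017625 ≈ 609.84101.
Intermediate flow from A to E: z_AE = a_AE · x_E = 0.20 × 245.01125 / 0.4017625 = 49.00225 / 0.4017625 ≈ 121.968.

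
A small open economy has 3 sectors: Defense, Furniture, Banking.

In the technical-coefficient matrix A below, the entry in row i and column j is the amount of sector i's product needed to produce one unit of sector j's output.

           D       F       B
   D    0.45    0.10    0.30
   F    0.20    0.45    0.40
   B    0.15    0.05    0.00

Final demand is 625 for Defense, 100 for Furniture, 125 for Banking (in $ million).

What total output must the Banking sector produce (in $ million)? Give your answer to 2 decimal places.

I − A =
  [   0.55    -0.10    -0.30]
  [  -0.20     0.55    -0.40]
  [  -0.15    -0.05     1.00]
Cofactors of I−A, C_ij = (−1)^(i+j)·(minor ij) (rows/columns in the sector order above):
  C_11 = (0.55)(1.00) − (-0.40)(-0.05) = 0.5300
  C_12 = −[(-0.20)(1.00) − (-0.40)(-0.15)] = 0.2600
  C_13 = (-0.20)(-0.05) − (0.55)(-0.15) = 0.0925
  C_21 = −[(-0.10)(1.00) − (-0.30)(-0.05)] = 0.1150
  C_22 = (0.55)(1.00) − (-0.30)(-0.15) = 0.5050
  C_23 = −[(0.55)(-0.05) − (-0.10)(-0.15)] = 0.0425
  C_31 = (-0.10)(-0.40) − (-0.30)(0.55) = 0.2050
  C_32 = −[(0.55)(-0.40) − (-0.30)(-0.20)] = 0.2800
  C_33 = (0.55)(0.55) − (-0.10)(-0.20) = 0.2825
det(I−A) = Σ_j (I−A)_1j·C_1j = (0.55)(0.5300) + (-0.10)(0.2600) + (-0.30)(0.0925) = 0.23775
adj(I−A) = Cᵀ =
  [ 0.5300   0.1150   0.2050]
  [ 0.2600   0.5050   0.2800]
  [ 0.0925   0.0425   0.2825]
(I − A)⁻¹ = adj(I−A) / det(I−A) ≈
  [   2.2292     0.4837     0.8623]
  [   1.0936     2.1241     1.1777]
  [   0.3891     0.1788     1.1882]
x = (I − A)⁻¹ d = adj(I−A)·d / det(I−A), with det(I−A) = 0.23775:
  x_D = (0.5300·625 + 0.1150·100 + 0.2050·125) / 0.23775 = 368.375 / 0.23775 ≈ 1549.42
  x_F = (0.2600·625 + 0.5050·100 + 0.2800·125) / 0.23775 = 248.00 / 0.23775 ≈ 1043.11
  x_B = (0.0925·625 + 0.0425·100 + 0.2825·125) / 0.23775 = 97.375 / 0.23775 ≈ 409.57

x_B = 409.57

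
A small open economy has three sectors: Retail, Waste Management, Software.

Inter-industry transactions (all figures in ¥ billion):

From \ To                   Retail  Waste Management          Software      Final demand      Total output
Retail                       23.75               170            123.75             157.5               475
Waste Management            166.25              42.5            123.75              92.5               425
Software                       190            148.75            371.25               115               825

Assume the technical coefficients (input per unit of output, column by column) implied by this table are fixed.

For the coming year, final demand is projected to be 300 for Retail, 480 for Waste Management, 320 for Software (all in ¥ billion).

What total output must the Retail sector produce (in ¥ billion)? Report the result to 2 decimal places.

x_1 = 1319.64

Technical coefficients a_ij = z_ij / X_j:
  a_11 = 23.75/475 = 0.05, a_21 = 166.25/475 = 0.35, a_31 = 190/475 = 0.40
  a_12 = 170/425 = 0.40, a_22 = 42.5/425 = 0.10, a_32 = 148.75/425 = 0.35
  a_13 = 123.75/825 = 0.15, a_23 = 123.75/825 = 0.15, a_33 = 371.25/825 = 0.45
I − A =
  [   0.95    -0.40    -0.15]
  [  -0.35     0.90    -0.15]
  [  -0.40    -0.35     0.55]
Cofactors of I−A, C_ij = (−1)^(i+j)·(minor ij) (rows/columns in the sector order above):
  C_11 = (0.90)(0.55) − (-0.15)(-0.35) = 0.4425
  C_12 = −[(-0.35)(0.55) − (-0.15)(-0.40)] = 0.2525
  C_13 = (-0.35)(-0.35) − (0.90)(-0.40) = 0.4825
  C_21 = −[(-0.40)(0.55) − (-0.15)(-0.35)] = 0.2725
  C_22 = (0.95)(0.55) − (-0.15)(-0.40) = 0.4625
  C_23 = −[(0.95)(-0.35) − (-0.40)(-0.40)] = 0.4925
  C_31 = (-0.40)(-0.15) − (-0.15)(0.90) = 0.1950
  C_32 = −[(0.95)(-0.15) − (-0.15)(-0.35)] = 0.1950
  C_33 = (0.95)(0.90) − (-0.40)(-0.35) = 0.7150
det(I−A) = Σ_j (I−A)_1j·C_1j = (0.95)(0.4425) + (-0.40)(0.2525) + (-0.15)(0.4825) = 0.2470
adj(I−A) = Cᵀ =
  [ 0.4425   0.2725   0.1950]
  [ 0.2525   0.4625   0.1950]
  [ 0.4825   0.4925   0.7150]
(I − A)⁻¹ = adj(I−A) / det(I−A) ≈
  [   1.7915     1.1032     0.7895]
  [   1.0223     1.8725     0.7895]
  [   1.9534     1.9939     2.8947]
x = (I − A)⁻¹ d = adj(I−A)·d / det(I−A), with det(I−A) = 0.2470:
  x_1 = (0.4425·300 + 0.2725·480 + 0.1950·320) / 0.2470 = 325.95 / 0.2470 ≈ 1319.64
  x_2 = (0.2525·300 + 0.4625·480 + 0.1950·320) / 0.2470 = 360.15 / 0.2470 ≈ 1458.10
  x_3 = (0.4825·300 + 0.4925·480 + 0.7150·320) / 0.2470 = 609.95 / 0.2470 ≈ 2469.43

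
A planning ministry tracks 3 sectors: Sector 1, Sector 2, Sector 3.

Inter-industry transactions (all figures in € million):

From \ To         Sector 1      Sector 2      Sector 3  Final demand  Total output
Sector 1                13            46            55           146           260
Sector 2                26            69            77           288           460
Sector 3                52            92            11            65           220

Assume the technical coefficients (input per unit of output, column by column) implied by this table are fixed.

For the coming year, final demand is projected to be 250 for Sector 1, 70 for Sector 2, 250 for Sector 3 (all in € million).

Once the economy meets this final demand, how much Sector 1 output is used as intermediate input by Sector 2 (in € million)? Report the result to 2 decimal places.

z_12 = 29.89

Technical coefficients a_ij = z_ij / X_j:
  a_11 = 13/260 = 0.05, a_21 = 26/260 = 0.10, a_31 = 52/260 = 0.20
  a_12 = 46/460 = 0.10, a_22 = 69/460 = 0.15, a_32 = 92/460 = 0.20
  a_13 = 55/220 = 0.25, a_23 = 77/220 = 0.35, a_33 = 11/220 = 0.05
I − A =
  [   0.95    -0.10    -0.25]
  [  -0.10     0.85    -0.35]
  [  -0.20    -0.20     0.95]
Cofactors of I−A, C_ij = (−1)^(i+j)·(minor ij) (rows/columns in the sector order above):
  C_11 = (0.85)(0.95) − (-0.35)(-0.20) = 0.7375
  C_12 = −[(-0.10)(0.95) − (-0.35)(-0.20)] = 0.1650
  C_13 = (-0.10)(-0.20) − (0.85)(-0.20) = 0.1900
  C_21 = −[(-0.10)(0.95) − (-0.25)(-0.20)] = 0.1450
  C_22 = (0.95)(0.95) − (-0.25)(-0.20) = 0.8525
  C_23 = −[(0.95)(-0.20) − (-0.10)(-0.20)] = 0.2100
  C_31 = (-0.10)(-0.35) − (-0.25)(0.85) = 0.2475
  C_32 = −[(0.95)(-0.35) − (-0.25)(-0.10)] = 0.3575
  C_33 = (0.95)(0.85) − (-0.10)(-0.10) = 0.7975
det(I−A) = Σ_j (I−A)_1j·C_1j = (0.95)(0.7375) + (-0.10)(0.1650) + (-0.25)(0.1900) = 0.636625
adj(I−A) = Cᵀ =
  [ 0.7375   0.1450   0.2475]
  [ 0.1650   0.8525   0.3575]
  [ 0.1900   0.2100   0.7975]
(I − A)⁻¹ = adj(I−A) / det(I−A) ≈
  [   1.1585     0.2278     0.3888]
  [   0.2592     1.3391     0.5616]
  [   0.2984     0.3299     1.2527]
First solve x = (I − A)⁻¹ d = adj(I−A)·d / det(I−A); in particular x_2 = (0.1650·250 + 0.8525·70 + 0.3575·250) / 0.636625 = 190.30 / 0.636625 ≈ 298.9201.
Intermediate flow from 1 to 2: z_12 = a_12 · x_2 = 0.10 × 190.30 / 0.636625 = 19.03 / 0.636625 ≈ 29.89.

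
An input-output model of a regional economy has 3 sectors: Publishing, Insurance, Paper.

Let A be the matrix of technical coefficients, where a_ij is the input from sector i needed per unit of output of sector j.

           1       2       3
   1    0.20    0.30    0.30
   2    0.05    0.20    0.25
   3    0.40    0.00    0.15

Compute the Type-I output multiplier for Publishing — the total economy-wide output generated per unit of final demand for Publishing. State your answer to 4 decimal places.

m_1 = 2.8192

I − A =
  [   0.80    -0.30    -0.30]
  [  -0.05     0.80    -0.25]
  [  -0.40     0.00     0.85]
Cofactors of I−A, C_ij = (−1)^(i+j)·(minor ij) (rows/columns in the sector order above):
  C_11 = (0.80)(0.85) − (-0.25)(0.00) = 0.6800
  C_12 = −[(-0.05)(0.85) − (-0.25)(-0.40)] = 0.1425
  C_13 = (-0.05)(0.00) − (0.80)(-0.40) = 0.3200
  C_21 = −[(-0.30)(0.85) − (-0.30)(0.00)] = 0.2550
  C_22 = (0.80)(0.85) − (-0.30)(-0.40) = 0.5600
  C_23 = −[(0.80)(0.00) − (-0.30)(-0.40)] = 0.1200
  C_31 = (-0.30)(-0.25) − (-0.30)(0.80) = 0.3150
  C_32 = −[(0.80)(-0.25) − (-0.30)(-0.05)] = 0.2150
  C_33 = (0.80)(0.80) − (-0.30)(-0.05) = 0.6250
det(I−A) = Σ_j (I−A)_1j·C_1j = (0.80)(0.6800) + (-0.30)(0.1425) + (-0.30)(0.3200) = 0.40525
adj(I−A) = Cᵀ =
  [ 0.6800   0.2550   0.3150]
  [ 0.1425   0.5600   0.2150]
  [ 0.3200   0.1200   0.6250]
(I − A)⁻¹ = adj(I−A) / det(I−A) ≈
  [   1.67798     0.62924     0.77730]
  [   0.35163     1.38186     0.53054]
  [   0.78964     0.29611     1.54226]
The output multiplier for sector j is the column-j sum of the Leontief inverse (I − A)⁻¹ = adj(I−A) / det(I−A).
Column 1 of adj(I−A): (0.6800, 0.1425, 0.3200); det(I−A) = 0.40525.
m_1 = (0.6800 + 0.1425 + 0.3200) / 0.40525 = 1.1425 / 0.40525 ≈ 2.8192.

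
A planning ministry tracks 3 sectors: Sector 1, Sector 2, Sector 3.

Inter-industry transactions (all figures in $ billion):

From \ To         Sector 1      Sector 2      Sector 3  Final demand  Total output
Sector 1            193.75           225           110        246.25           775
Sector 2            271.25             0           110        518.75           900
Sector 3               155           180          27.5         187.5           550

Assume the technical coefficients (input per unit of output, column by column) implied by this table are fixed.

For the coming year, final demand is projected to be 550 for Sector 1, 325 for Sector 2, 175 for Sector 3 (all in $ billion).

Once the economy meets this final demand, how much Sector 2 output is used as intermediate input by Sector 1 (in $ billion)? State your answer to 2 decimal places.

Technical coefficients a_ij = z_ij / X_j:
  a_11 = 193.75/775 = 0.25, a_21 = 271.25/775 = 0.35, a_31 = 155/775 = 0.20
  a_12 = 225/900 = 0.25, a_22 = 0/900 = 0.00, a_32 = 180/900 = 0.20
  a_13 = 110/550 = 0.20, a_23 = 110/550 = 0.20, a_33 = 27.5/550 = 0.05
I − A =
  [   0.75    -0.25    -0.20]
  [  -0.35     1.00    -0.20]
  [  -0.20    -0.20     0.95]
Cofactors of I−A, C_ij = (−1)^(i+j)·(minor ij) (rows/columns in the sector order above):
  C_11 = (1.00)(0.95) − (-0.20)(-0.20) = 0.9100
  C_12 = −[(-0.35)(0.95) − (-0.20)(-0.20)] = 0.3725
  C_13 = (-0.35)(-0.20) − (1.00)(-0.20) = 0.2700
  C_21 = −[(-0.25)(0.95) − (-0.20)(-0.20)] = 0.2775
  C_22 = (0.75)(0.95) − (-0.20)(-0.20) = 0.6725
  C_23 = −[(0.75)(-0.20) − (-0.25)(-0.20)] = 0.2000
  C_31 = (-0.25)(-0.20) − (-0.20)(1.00) = 0.2500
  C_32 = −[(0.75)(-0.20) − (-0.20)(-0.35)] = 0.2200
  C_33 = (0.75)(1.00) − (-0.25)(-0.35) = 0.6625
det(I−A) = Σ_j (I−A)_1j·C_1j = (0.75)(0.9100) + (-0.25)(0.3725) + (-0.20)(0.2700) = 0.535375
adj(I−A) = Cᵀ =
  [ 0.9100   0.2775   0.2500]
  [ 0.3725   0.6725   0.2200]
  [ 0.2700   0.2000   0.6625]
(I − A)⁻¹ = adj(I−A) / det(I−A) ≈
  [   1.6997     0.5183     0.4670]
  [   0.6958     1.2561     0.4109]
  [   0.5043     0.3736     1.2375]
First solve x = (I − A)⁻¹ d = adj(I−A)·d / det(I−A); in particular x_1 = (0.9100·550 + 0.2775·325 + 0.2500·175) / 0.535375 = 634.4375 / 0.535375 ≈ 1185.0339.
Intermediate flow from 2 to 1: z_21 = a_21 · x_1 = 0.35 × 634.4375 / 0.535375 = 222.053125 / 0.535375 ≈ 414.76.

z_21 = 414.76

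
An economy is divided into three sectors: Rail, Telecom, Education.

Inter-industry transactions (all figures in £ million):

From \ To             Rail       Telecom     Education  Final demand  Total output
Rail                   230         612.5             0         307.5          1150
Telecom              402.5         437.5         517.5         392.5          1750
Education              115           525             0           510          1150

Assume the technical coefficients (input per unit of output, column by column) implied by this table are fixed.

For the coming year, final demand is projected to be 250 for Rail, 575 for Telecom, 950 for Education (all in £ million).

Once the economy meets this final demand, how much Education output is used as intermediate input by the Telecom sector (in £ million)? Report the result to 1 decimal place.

Technical coefficients a_ij = z_ij / X_j:
  a_RR = 230/1150 = 0.20, a_TR = 402.5/1150 = 0.35, a_ER = 115/1150 = 0.10
  a_RT = 612.5/1750 = 0.35, a_TT = 437.5/1750 = 0.25, a_ET = 525/1750 = 0.30
  a_RE = 0/1150 = 0.00, a_TE = 517.5/1150 = 0.45, a_EE = 0/1150 = 0.00
I − A =
  [   0.80    -0.35     0.00]
  [  -0.35     0.75    -0.45]
  [  -0.10    -0.30     1.00]
Cofactors of I−A, C_ij = (−1)^(i+j)·(minor ij) (rows/columns in the sector order above):
  C_11 = (0.75)(1.00) − (-0.45)(-0.30) = 0.6150
  C_12 = −[(-0.35)(1.00) − (-0.45)(-0.10)] = 0.3950
  C_13 = (-0.35)(-0.30) − (0.75)(-0.10) = 0.1800
  C_21 = −[(-0.35)(1.00) − (0.00)(-0.30)] = 0.3500
  C_22 = (0.80)(1.00) − (0.00)(-0.10) = 0.8000
  C_23 = −[(0.80)(-0.30) − (-0.35)(-0.10)] = 0.2750
  C_31 = (-0.35)(-0.45) − (0.00)(0.75) = 0.1575
  C_32 = −[(0.80)(-0.45) − (0.00)(-0.35)] = 0.3600
  C_33 = (0.80)(0.75) − (-0.35)(-0.35) = 0.4775
det(I−A) = Σ_j (I−A)_1j·C_1j = (0.80)(0.6150) + (-0.35)(0.3950) + (0.00)(0.1800) = 0.35375
adj(I−A) = Cᵀ =
  [ 0.6150   0.3500   0.1575]
  [ 0.3950   0.8000   0.3600]
  [ 0.1800   0.2750   0.4775]
(I − A)⁻¹ = adj(I−A) / det(I−A) ≈
  [   1.7385     0.9894     0.4452]
  [   1.1166     2.2615     1.0177]
  [   0.5088     0.7774     1.3498]
First solve x = (I − A)⁻¹ d = adj(I−A)·d / det(I−A); in particular x_T = (0.3950·250 + 0.8000·575 + 0.3600·950) / 0.35375 = 900.75 / 0.35375 ≈ 2546.290.
Intermediate flow from E to T: z_ET = a_ET · x_T = 0.30 × 900.75 / 0.35375 = 270.225 / 0.35375 ≈ 763.9.

z_ET = 763.9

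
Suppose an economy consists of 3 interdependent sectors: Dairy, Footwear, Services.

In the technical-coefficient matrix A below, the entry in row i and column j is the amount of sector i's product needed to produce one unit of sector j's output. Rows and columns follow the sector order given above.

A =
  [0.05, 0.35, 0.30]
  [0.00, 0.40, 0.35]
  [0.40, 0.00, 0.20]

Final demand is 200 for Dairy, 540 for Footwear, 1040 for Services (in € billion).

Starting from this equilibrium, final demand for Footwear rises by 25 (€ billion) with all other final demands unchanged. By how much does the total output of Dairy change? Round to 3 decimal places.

Δx_1 = 20.896

I − A =
  [   0.95    -0.35    -0.30]
  [   0.00     0.60    -0.35]
  [  -0.40     0.00     0.80]
Cofactors of I−A, C_ij = (−1)^(i+j)·(minor ij) (rows/columns in the sector order above):
  C_11 = (0.60)(0.80) − (-0.35)(0.00) = 0.4800
  C_12 = −[(0.00)(0.80) − (-0.35)(-0.40)] = 0.1400
  C_13 = (0.00)(0.00) − (0.60)(-0.40) = 0.2400
  C_21 = −[(-0.35)(0.80) − (-0.30)(0.00)] = 0.2800
  C_22 = (0.95)(0.80) − (-0.30)(-0.40) = 0.6400
  C_23 = −[(0.95)(0.00) − (-0.35)(-0.40)] = 0.1400
  C_31 = (-0.35)(-0.35) − (-0.30)(0.60) = 0.3025
  C_32 = −[(0.95)(-0.35) − (-0.30)(0.00)] = 0.3325
  C_33 = (0.95)(0.60) − (-0.35)(0.00) = 0.5700
det(I−A) = Σ_j (I−A)_1j·C_1j = (0.95)(0.4800) + (-0.35)(0.1400) + (-0.30)(0.2400) = 0.3350
adj(I−A) = Cᵀ =
  [ 0.4800   0.2800   0.3025]
  [ 0.1400   0.6400   0.3325]
  [ 0.2400   0.1400   0.5700]
(I − A)⁻¹ = adj(I−A) / det(I−A) ≈
  [   1.4328     0.8358     0.9030]
  [   0.4179     1.9104     0.9925]
  [   0.7164     0.4179     1.7015]
Δx = (I − A)⁻¹ Δd with Δd having +25 in the Footwear component and 0 elsewhere.
So Δx_1 = L_12 · (+25), where L_12 = adj(I−A)_12 / det(I−A) = 0.2800 / 0.3350.
Δx_1 = 0.2800 × (+25) / 0.3350 = 7.00 / 0.3350 ≈ 20.896.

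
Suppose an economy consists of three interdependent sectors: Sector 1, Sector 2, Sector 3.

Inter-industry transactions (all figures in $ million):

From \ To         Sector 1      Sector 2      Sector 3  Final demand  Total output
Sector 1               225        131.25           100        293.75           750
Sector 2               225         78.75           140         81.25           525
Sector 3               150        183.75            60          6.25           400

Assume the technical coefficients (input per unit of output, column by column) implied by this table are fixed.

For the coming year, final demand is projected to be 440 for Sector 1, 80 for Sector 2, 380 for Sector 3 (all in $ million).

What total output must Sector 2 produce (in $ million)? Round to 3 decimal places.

x_2 = 1141.481

Technical coefficients a_ij = z_ij / X_j:
  a_11 = 225/750 = 0.30, a_21 = 225/750 = 0.30, a_31 = 150/750 = 0.20
  a_12 = 131.25/525 = 0.25, a_22 = 78.75/525 = 0.15, a_32 = 183.75/525 = 0.35
  a_13 = 100/400 = 0.25, a_23 = 140/400 = 0.35, a_33 = 60/400 = 0.15
I − A =
  [   0.70    -0.25    -0.25]
  [  -0.30     0.85    -0.35]
  [  -0.20    -0.35     0.85]
Cofactors of I−A, C_ij = (−1)^(i+j)·(minor ij) (rows/columns in the sector order above):
  C_11 = (0.85)(0.85) − (-0.35)(-0.35) = 0.6000
  C_12 = −[(-0.30)(0.85) − (-0.35)(-0.20)] = 0.3250
  C_13 = (-0.30)(-0.35) − (0.85)(-0.20) = 0.2750
  C_21 = −[(-0.25)(0.85) − (-0.25)(-0.35)] = 0.3000
  C_22 = (0.70)(0.85) − (-0.25)(-0.20) = 0.5450
  C_23 = −[(0.70)(-0.35) − (-0.25)(-0.20)] = 0.2950
  C_31 = (-0.25)(-0.35) − (-0.25)(0.85) = 0.3000
  C_32 = −[(0.70)(-0.35) − (-0.25)(-0.30)] = 0.3200
  C_33 = (0.70)(0.85) − (-0.25)(-0.30) = 0.5200
det(I−A) = Σ_j (I−A)_1j·C_1j = (0.70)(0.6000) + (-0.25)(0.3250) + (-0.25)(0.2750) = 0.2700
adj(I−A) = Cᵀ =
  [ 0.6000   0.3000   0.3000]
  [ 0.3250   0.5450   0.3200]
  [ 0.2750   0.2950   0.5200]
(I − A)⁻¹ = adj(I−A) / det(I−A) ≈
  [   2.2222     1.1111     1.1111]
  [   1.2037     2.0185     1.1852]
  [   1.0185     1.0926     1.9259]
x = (I − A)⁻¹ d = adj(I−A)·d / det(I−A), with det(I−A) = 0.2700:
  x_1 = (0.6000·440 + 0.3000·80 + 0.3000·380) / 0.2700 = 402.00 / 0.2700 ≈ 1488.889
  x_2 = (0.3250·440 + 0.5450·80 + 0.3200·380) / 0.2700 = 308.20 / 0.2700 ≈ 1141.481
  x_3 = (0.2750·440 + 0.2950·80 + 0.5200·380) / 0.2700 = 342.20 / 0.2700 ≈ 1267.407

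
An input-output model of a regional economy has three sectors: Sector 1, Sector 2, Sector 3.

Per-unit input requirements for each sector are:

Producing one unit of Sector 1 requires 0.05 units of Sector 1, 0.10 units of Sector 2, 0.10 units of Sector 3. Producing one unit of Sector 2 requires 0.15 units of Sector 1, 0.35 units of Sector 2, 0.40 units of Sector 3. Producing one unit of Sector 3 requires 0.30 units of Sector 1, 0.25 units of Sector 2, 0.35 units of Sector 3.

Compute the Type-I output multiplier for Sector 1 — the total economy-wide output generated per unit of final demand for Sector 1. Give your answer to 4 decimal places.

m_1 = 1.9799

I − A =
  [   0.95    -0.15    -0.30]
  [  -0.10     0.65    -0.25]
  [  -0.10    -0.40     0.65]
Cofactors of I−A, C_ij = (−1)^(i+j)·(minor ij) (rows/columns in the sector order above):
  C_11 = (0.65)(0.65) − (-0.25)(-0.40) = 0.3225
  C_12 = −[(-0.10)(0.65) − (-0.25)(-0.10)] = 0.0900
  C_13 = (-0.10)(-0.40) − (0.65)(-0.10) = 0.1050
  C_21 = −[(-0.15)(0.65) − (-0.30)(-0.40)] = 0.2175
  C_22 = (0.95)(0.65) − (-0.30)(-0.10) = 0.5875
  C_23 = −[(0.95)(-0.40) − (-0.15)(-0.10)] = 0.3950
  C_31 = (-0.15)(-0.25) − (-0.30)(0.65) = 0.2325
  C_32 = −[(0.95)(-0.25) − (-0.30)(-0.10)] = 0.2675
  C_33 = (0.95)(0.65) − (-0.15)(-0.10) = 0.6025
det(I−A) = Σ_j (I−A)_1j·C_1j = (0.95)(0.3225) + (-0.15)(0.0900) + (-0.30)(0.1050) = 0.261375
adj(I−A) = Cᵀ =
  [ 0.3225   0.2175   0.2325]
  [ 0.0900   0.5875   0.2675]
  [ 0.1050   0.3950   0.6025]
(I − A)⁻¹ = adj(I−A) / det(I−A) ≈
  [   1.23386     0.83214     0.88953]
  [   0.34433     2.24773     1.02343]
  [   0.40172     1.51124     2.30512]
The output multiplier for sector j is the column-j sum of the Leontief inverse (I − A)⁻¹ = adj(I−A) / det(I−A).
Column 1 of adj(I−A): (0.3225, 0.0900, 0.1050); det(I−A) = 0.261375.
m_1 = (0.3225 + 0.0900 + 0.1050) / 0.261375 = 0.5175 / 0.261375 ≈ 1.9799.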